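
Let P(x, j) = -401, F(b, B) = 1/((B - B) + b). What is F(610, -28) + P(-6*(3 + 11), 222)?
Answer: -244609/610 ≈ -401.00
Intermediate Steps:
F(b, B) = 1/b (F(b, B) = 1/(0 + b) = 1/b)
F(610, -28) + P(-6*(3 + 11), 222) = 1/610 - 401 = -244609/610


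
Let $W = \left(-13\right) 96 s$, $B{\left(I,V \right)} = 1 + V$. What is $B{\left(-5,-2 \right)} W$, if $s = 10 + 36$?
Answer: $57408$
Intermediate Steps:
$s = 46$
$W = -57408$ ($W = \left(-13\right) 96 \cdot 46 = \left(-1248\right) 46 = -57408$)
$B{\left(-5,-2 \right)} W = \left(1 - 2\right) \left(-57408\right) = \left(-1\right) \left(-57408\right) = 57408$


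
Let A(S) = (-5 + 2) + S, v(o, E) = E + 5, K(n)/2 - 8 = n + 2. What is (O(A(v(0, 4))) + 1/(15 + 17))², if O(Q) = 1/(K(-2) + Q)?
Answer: 729/123904 ≈ 0.0058836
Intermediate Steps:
K(n) = 20 + 2*n (K(n) = 16 + 2*(n + 2) = 16 + 2*(2 + n) = 16 + (4 + 2*n) = 20 + 2*n)
v(o, E) = 5 + E
A(S) = -3 + S
O(Q) = 1/(16 + Q) (O(Q) = 1/((20 + 2*(-2)) + Q) = 1/((20 - 4) + Q) = 1/(16 + Q))
(O(A(v(0, 4))) + 1/(15 + 17))² = (1/(16 + (-3 + (5 + 4))) + 1/(15 + 17))² = (1/(16 + (-3 + 9)) + 1/32)² = (1/(16 + 6) + 1/32)² = (1/22 + 1/32)² = (27/352)² = 729/123904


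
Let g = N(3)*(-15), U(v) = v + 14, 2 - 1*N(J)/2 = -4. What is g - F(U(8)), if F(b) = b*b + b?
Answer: -686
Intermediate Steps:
N(J) = 12 (N(J) = 4 - 2*(-4) = 4 + 8 = 12)
U(v) = 14 + v
F(b) = b + b² (F(b) = b² + b = b + b²)
g = -180 (g = 12*(-15) = -180)
g - F(U(8)) = -180 - (14 + 8)*(1 + (14 + 8)) = -180 - 22*(1 + 22) = -180 - 22*23 = -180 - 1*506 = -180 - 506 = -686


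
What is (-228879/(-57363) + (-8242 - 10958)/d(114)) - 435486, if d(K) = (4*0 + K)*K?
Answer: -9018010782179/20708043 ≈ -4.3548e+5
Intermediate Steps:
d(K) = K² (d(K) = (0 + K)*K = K*K = K²)
(-228879/(-57363) + (-8242 - 10958)/d(114)) - 435486 = (-228879/(-57363) + (-8242 - 10958)/(114²)) - 435486 = (-228879*(-1/57363) - 19200/12996) - 435486 = (76293/19121 - 19200*1/12996) - 435486 = (76293/19121 - 1600/1083) - 435486 = 52031719/20708043 - 435486 = -9018010782179/20708043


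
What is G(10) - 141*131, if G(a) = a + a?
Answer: -18451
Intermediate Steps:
G(a) = 2*a
G(10) - 141*131 = 2*10 - 141*131 = 20 - 18471 = -18451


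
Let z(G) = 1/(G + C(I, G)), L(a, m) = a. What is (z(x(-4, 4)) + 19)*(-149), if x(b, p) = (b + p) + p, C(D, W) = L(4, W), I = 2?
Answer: -22797/8 ≈ -2849.6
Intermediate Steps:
C(D, W) = 4
x(b, p) = b + 2*p
z(G) = 1/(4 + G) (z(G) = 1/(G + 4) = 1/(4 + G))
(z(x(-4, 4)) + 19)*(-149) = (1/(4 + (-4 + 2*4)) + 19)*(-149) = (1/(4 + (-4 + 8)) + 19)*(-149) = (1/(4 + 4) + 19)*(-149) = (1/8 + 19)*(-149) = (⅛ + 19)*(-149) = (153/8)*(-149) = -22797/8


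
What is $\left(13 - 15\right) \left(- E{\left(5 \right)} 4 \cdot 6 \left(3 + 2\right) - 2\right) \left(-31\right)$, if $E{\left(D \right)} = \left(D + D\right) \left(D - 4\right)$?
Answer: $-74524$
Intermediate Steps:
$E{\left(D \right)} = 2 D \left(-4 + D\right)$
$\left(13 - 15\right) \left(- E{\left(5 \right)} 4 \cdot 6 \left(3 + 2\right) - 2\right) \left(-31\right) = \left(13 - 15\right) \left(- 2 \cdot 5 \left(-4 + 5\right) 4 \cdot 6 \left(3 + 2\right) - 2\right) \left(-31\right) = \left(13 - 15\right) \left(- 2 \cdot 5 \cdot 1 \cdot 4 \cdot 6 \cdot 5 - 2\right) \left(-31\right) = - 2 \left(- 10 \cdot 4 \cdot 30 - 2\right) \left(-31\right) = - 2 \left(\left(-1\right) 40 \cdot 30 - 2\right) \left(-31\right) = - 2 \left(\left(-40\right) 30 - 2\right) \left(-31\right) = - 2 \left(-1200 - 2\right) \left(-31\right) = \left(-2\right) \left(-1202\right) \left(-31\right) = 2404 \left(-31\right) = -74524$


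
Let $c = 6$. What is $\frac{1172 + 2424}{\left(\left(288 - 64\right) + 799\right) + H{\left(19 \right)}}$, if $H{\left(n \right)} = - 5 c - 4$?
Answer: $\frac{3596}{989} \approx 3.636$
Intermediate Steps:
$H{\left(n \right)} = -34$ ($H{\left(n \right)} = \left(-5\right) 6 - 4 = -30 - 4 = -34$)
$\frac{1172 + 2424}{\left(\left(288 - 64\right) + 799\right) + H{\left(19 \right)}} = \frac{1172 + 2424}{\left(\left(288 - 64\right) + 799\right) - 34} = \frac{3596}{\left(224 + 799\right) - 34} = \frac{3596}{1023 - 34} = \frac{3596}{989}$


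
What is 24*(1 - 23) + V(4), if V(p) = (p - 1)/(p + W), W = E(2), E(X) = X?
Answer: -1055/2 ≈ -527.50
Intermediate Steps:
W = 2
V(p) = (-1 + p)/(2 + p) (V(p) = (p - 1)/(p + 2) = (-1 + p)/(2 + p))
24*(1 - 23) + V(4) = 24*(1 - 23) + (-1 + 4)/(2 + 4) = 24*(-22) + 3/6 = -528 + (1/6)*3 = -528 + 1/2 = -1055/2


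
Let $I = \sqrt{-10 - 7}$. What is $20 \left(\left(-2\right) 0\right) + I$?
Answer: $i \sqrt{17} \approx 4.1231 i$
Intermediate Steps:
$I = i \sqrt{17}$ ($I = \sqrt{-17} = i \sqrt{17} \approx 4.1231 i$)
$20 \left(\left(-2\right) 0\right) + I = 20 \left(\left(-2\right) 0\right) + i \sqrt{17} = 20 \cdot 0 + i \sqrt{17} = 0 + i \sqrt{17} = i \sqrt{17}$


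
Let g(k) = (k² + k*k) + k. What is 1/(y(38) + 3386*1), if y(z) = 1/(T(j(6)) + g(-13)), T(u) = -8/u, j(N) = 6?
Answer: 971/3287809 ≈ 0.00029533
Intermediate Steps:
g(k) = k + 2*k² (g(k) = (k² + k²) + k = 2*k² + k = k + 2*k²)
y(z) = 3/971 (y(z) = 1/(-8/6 - 13*(1 + 2*(-13))) = 1/(-8*⅙ - 13*(1 - 26)) = 1/(-4/3 - 13*(-25)) = 1/(-4/3 + 325) = 1/(971/3) = 3/971)
1/(y(38) + 3386*1) = 1/(3/971 + 3386*1) = 1/(3/971 + 3386) = 1/(3287809/971) = 971/3287809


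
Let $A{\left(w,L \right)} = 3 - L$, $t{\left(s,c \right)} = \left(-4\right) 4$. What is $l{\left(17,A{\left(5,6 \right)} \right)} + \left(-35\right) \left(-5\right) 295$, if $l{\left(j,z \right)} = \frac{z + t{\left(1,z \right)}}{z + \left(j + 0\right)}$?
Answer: $\frac{722731}{14} \approx 51624.0$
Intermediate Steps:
$t{\left(s,c \right)} = -16$
$l{\left(j,z \right)} = \frac{-16 + z}{j + z}$ ($l{\left(j,z \right)} = \frac{z - 16}{z + \left(j + 0\right)} = \frac{-16 + z}{z + j} = \frac{-16 + z}{j + z}$)
$l{\left(17,A{\left(5,6 \right)} \right)} + \left(-35\right) \left(-5\right) 295 = \frac{-16 + \left(3 - 6\right)}{17 + \left(3 - 6\right)} + \left(-35\right) \left(-5\right) 295 = \frac{-16 + \left(3 - 6\right)}{17 + \left(3 - 6\right)} + 175 \cdot 295 = \frac{-16 - 3}{17 - 3} + 51625 = \frac{1}{14} \left(-19\right) + 51625 = - \frac{19}{14} + 51625 = \frac{722731}{14}$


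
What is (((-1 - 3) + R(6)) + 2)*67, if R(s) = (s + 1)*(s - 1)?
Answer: 2211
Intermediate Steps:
R(s) = (1 + s)*(-1 + s)
(((-1 - 3) + R(6)) + 2)*67 = (((-1 - 3) + (-1 + 6²)) + 2)*67 = ((-4 + (-1 + 36)) + 2)*67 = ((-4 + 35) + 2)*67 = (31 + 2)*67 = 33*67 = 2211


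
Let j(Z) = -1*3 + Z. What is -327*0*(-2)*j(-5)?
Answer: 0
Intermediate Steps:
j(Z) = -3 + Z
-327*0*(-2)*j(-5) = -327*0*(-2)*(-3 - 5) = -0*(-8) = -327*0 = 0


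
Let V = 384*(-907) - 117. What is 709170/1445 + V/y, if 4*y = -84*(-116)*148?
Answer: 17011479769/34730864 ≈ 489.81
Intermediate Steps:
y = 360528 (y = (-84*(-116)*148)/4 = (9744*148)/4 = (¼)*1442112 = 360528)
V = -348405 (V = -348288 - 117 = -348405)
709170/1445 + V/y = 709170/1445 - 348405/360528 = 709170*(1/1445) - 348405*1/360528 = 141834/289 - 116135/120176 = 17011479769/34730864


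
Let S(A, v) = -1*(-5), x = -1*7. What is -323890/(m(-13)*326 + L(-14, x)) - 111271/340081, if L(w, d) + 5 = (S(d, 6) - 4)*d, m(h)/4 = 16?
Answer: -56234528991/3545684506 ≈ -15.860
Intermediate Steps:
x = -7
m(h) = 64 (m(h) = 4*16 = 64)
S(A, v) = 5
L(w, d) = -5 + d (L(w, d) = -5 + (5 - 4)*d = -5 + 1*d = -5 + d)
-323890/(m(-13)*326 + L(-14, x)) - 111271/340081 = -323890/(64*326 + (-5 - 7)) - 111271/340081 = -323890/(20864 - 12) - 111271*1/340081 = -323890/20852 - 111271/340081 = -323890*1/20852 - 111271/340081 = -161945/10426 - 111271/340081 = -56234528991/3545684506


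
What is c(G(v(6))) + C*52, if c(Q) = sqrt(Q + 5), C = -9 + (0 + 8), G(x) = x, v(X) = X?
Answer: -52 + sqrt(11) ≈ -48.683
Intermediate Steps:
C = -1 (C = -9 + 8 = -1)
c(Q) = sqrt(5 + Q)
c(G(v(6))) + C*52 = sqrt(5 + 6) - 1*52 = sqrt(11) - 52 = -52 + sqrt(11)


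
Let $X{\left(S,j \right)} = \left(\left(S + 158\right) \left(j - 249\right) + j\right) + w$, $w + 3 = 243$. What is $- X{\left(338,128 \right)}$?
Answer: $59648$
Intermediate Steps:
$w = 240$ ($w = -3 + 243 = 240$)
$X{\left(S,j \right)} = 240 + j + \left(-249 + j\right) \left(158 + S\right)$ ($X{\left(S,j \right)} = \left(\left(S + 158\right) \left(j - 249\right) + j\right) + 240 = \left(\left(158 + S\right) \left(-249 + j\right) + j\right) + 240 = \left(\left(-249 + j\right) \left(158 + S\right) + j\right) + 240 = \left(j + \left(-249 + j\right) \left(158 + S\right)\right) + 240 = 240 + j + \left(-249 + j\right) \left(158 + S\right)$)
$- X{\left(338,128 \right)} = - (-39102 - 84162 + 159 \cdot 128 + 338 \cdot 128) = - (-39102 - 84162 + 20352 + 43264) = \left(-1\right) \left(-59648\right) = 59648$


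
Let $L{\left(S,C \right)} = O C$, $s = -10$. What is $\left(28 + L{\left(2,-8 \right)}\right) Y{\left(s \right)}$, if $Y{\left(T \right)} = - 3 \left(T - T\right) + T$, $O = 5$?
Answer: $120$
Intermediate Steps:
$Y{\left(T \right)} = T$ ($Y{\left(T \right)} = \left(-3\right) 0 + T = 0 + T = T$)
$L{\left(S,C \right)} = 5 C$
$\left(28 + L{\left(2,-8 \right)}\right) Y{\left(s \right)} = \left(28 + 5 \left(-8\right)\right) \left(-10\right) = \left(28 - 40\right) \left(-10\right) = \left(-12\right) \left(-10\right) = 120$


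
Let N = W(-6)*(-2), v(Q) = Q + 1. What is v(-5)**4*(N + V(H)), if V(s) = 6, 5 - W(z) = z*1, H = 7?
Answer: -4096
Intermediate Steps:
v(Q) = 1 + Q
W(z) = 5 - z
N = -22 (N = (5 - 1*(-6))*(-2) = (5 + 6)*(-2) = 11*(-2) = -22)
v(-5)**4*(N + V(H)) = (1 - 5)**4*(-22 + 6) = (-4)**4*(-16) = 256*(-16) = -4096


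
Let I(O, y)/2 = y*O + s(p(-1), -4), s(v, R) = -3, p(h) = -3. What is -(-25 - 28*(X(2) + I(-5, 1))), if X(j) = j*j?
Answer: -311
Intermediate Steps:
X(j) = j²
I(O, y) = -6 + 2*O*y (I(O, y) = 2*(y*O - 3) = 2*(O*y - 3) = 2*(-3 + O*y) = -6 + 2*O*y)
-(-25 - 28*(X(2) + I(-5, 1))) = -(-25 - 28*(2² + (-6 + 2*(-5)*1))) = -(-25 - 28*(4 + (-6 - 10))) = -(-25 - 28*(4 - 16)) = -(-25 - 28*(-12)) = -(-25 + 336) = -1*311 = -311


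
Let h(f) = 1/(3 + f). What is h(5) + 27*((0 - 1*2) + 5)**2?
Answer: 1945/8 ≈ 243.13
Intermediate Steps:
h(5) + 27*((0 - 1*2) + 5)**2 = 1/(3 + 5) + 27*((0 - 1*2) + 5)**2 = 1/8 + 27*((0 - 2) + 5)**2 = 1/8 + 27*(-2 + 5)**2 = 1/8 + 27*3**2 = 1/8 + 27*9 = 1/8 + 243 = 1945/8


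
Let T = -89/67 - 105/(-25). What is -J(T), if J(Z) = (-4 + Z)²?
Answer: -142884/112225 ≈ -1.2732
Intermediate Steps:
T = 962/335 (T = -89*1/67 - 105*(-1/25) = -89/67 + 21/5 = 962/335 ≈ 2.8716)
-J(T) = -(-4 + 962/335)² = -(-378/335)² = -1*142884/112225 = -142884/112225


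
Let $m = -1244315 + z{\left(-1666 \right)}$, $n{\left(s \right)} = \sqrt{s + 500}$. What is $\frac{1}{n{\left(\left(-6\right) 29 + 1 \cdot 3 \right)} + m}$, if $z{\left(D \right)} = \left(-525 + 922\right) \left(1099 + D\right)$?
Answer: $- \frac{1469414}{2159177503067} - \frac{\sqrt{329}}{2159177503067} \approx -6.8055 \cdot 10^{-7}$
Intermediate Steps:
$z{\left(D \right)} = 436303 + 397 D$ ($z{\left(D \right)} = 397 \left(1099 + D\right) = 436303 + 397 D$)
$n{\left(s \right)} = \sqrt{500 + s}$
$m = -1469414$ ($m = -1244315 + \left(436303 + 397 \left(-1666\right)\right) = -1244315 + \left(436303 - 661402\right) = -1244315 - 225099 = -1469414$)
$\frac{1}{n{\left(\left(-6\right) 29 + 1 \cdot 3 \right)} + m} = \frac{1}{\sqrt{500 + \left(\left(-6\right) 29 + 1 \cdot 3\right)} - 1469414} = \frac{1}{\sqrt{500 + \left(-174 + 3\right)} - 1469414} = \frac{1}{\sqrt{500 - 171} - 1469414} = \frac{1}{\sqrt{329} - 1469414} = \frac{1}{-1469414 + \sqrt{329}}$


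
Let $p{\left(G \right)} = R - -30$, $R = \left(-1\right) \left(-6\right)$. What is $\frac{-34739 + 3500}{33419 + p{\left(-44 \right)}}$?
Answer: $- \frac{31239}{33455} \approx -0.93376$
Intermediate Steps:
$R = 6$
$p{\left(G \right)} = 36$ ($p{\left(G \right)} = 6 - -30 = 6 + 30 = 36$)
$\frac{-34739 + 3500}{33419 + p{\left(-44 \right)}} = \frac{-34739 + 3500}{33419 + 36} = - \frac{31239}{33455}$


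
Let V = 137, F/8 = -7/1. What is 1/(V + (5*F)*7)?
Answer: -1/1823 ≈ -0.00054855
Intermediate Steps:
F = -56 (F = 8*(-7/1) = 8*(1*(-7)) = 8*(-7) = -56)
1/(V + (5*F)*7) = 1/(137 + (5*(-56))*7) = 1/(137 - 280*7) = 1/(137 - 1960) = 1/(-1823) = -1/1823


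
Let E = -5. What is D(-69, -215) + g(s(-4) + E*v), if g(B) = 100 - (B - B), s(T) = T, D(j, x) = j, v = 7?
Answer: 31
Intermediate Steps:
g(B) = 100 (g(B) = 100 - 1*0 = 100 + 0 = 100)
D(-69, -215) + g(s(-4) + E*v) = -69 + 100 = 31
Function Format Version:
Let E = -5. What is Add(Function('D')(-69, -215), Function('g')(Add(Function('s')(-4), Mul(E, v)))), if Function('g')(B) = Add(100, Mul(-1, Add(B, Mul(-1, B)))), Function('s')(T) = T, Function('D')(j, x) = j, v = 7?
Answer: 31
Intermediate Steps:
Function('g')(B) = 100 (Function('g')(B) = Add(100, Mul(-1, 0)) = Add(100, 0) = 100)
Add(Function('D')(-69, -215), Function('g')(Add(Function('s')(-4), Mul(E, v)))) = Add(-69, 100) = 31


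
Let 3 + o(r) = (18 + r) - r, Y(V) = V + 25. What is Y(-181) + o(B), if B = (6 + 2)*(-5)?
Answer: -141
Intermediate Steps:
Y(V) = 25 + V
B = -40 (B = 8*(-5) = -40)
o(r) = 15 (o(r) = -3 + ((18 + r) - r) = -3 + 18 = 15)
Y(-181) + o(B) = (25 - 181) + 15 = -156 + 15 = -141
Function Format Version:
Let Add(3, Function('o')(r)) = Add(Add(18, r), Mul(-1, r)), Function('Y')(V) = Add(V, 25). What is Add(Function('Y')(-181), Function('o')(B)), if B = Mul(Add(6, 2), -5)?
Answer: -141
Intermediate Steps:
Function('Y')(V) = Add(25, V)
B = -40 (B = Mul(8, -5) = -40)
Function('o')(r) = 15 (Function('o')(r) = Add(-3, Add(Add(18, r), Mul(-1, r))) = Add(-3, 18) = 15)
Add(Function('Y')(-181), Function('o')(B)) = Add(Add(25, -181), 15) = Add(-156, 15) = -141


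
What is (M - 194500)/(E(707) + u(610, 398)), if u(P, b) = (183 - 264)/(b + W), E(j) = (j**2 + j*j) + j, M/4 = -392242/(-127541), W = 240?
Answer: -15825689229416/81404102988169 ≈ -0.19441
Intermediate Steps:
M = 1568968/127541 (M = 4*(-392242/(-127541)) = 4*(-392242*(-1/127541)) = 4*(392242/127541) = 1568968/127541 ≈ 12.302)
E(j) = j + 2*j**2 (E(j) = (j**2 + j**2) + j = 2*j**2 + j = j + 2*j**2)
u(P, b) = -81/(240 + b) (u(P, b) = (183 - 264)/(b + 240) = -81/(240 + b))
(M - 194500)/(E(707) + u(610, 398)) = (1568968/127541 - 194500)/(707*(1 + 2*707) - 81/(240 + 398)) = -24805155532/(127541*(707*(1 + 1414) - 81/638)) = -24805155532/(127541*(707*1415 - 81*1/638)) = -24805155532/(127541*(1000405 - 81/638)) = -24805155532/(127541*638258309/638) = -24805155532/127541*638/638258309 = -15825689229416/81404102988169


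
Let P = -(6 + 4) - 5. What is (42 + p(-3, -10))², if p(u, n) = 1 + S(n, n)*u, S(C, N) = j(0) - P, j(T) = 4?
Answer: 196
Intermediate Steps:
P = -15 (P = -1*10 - 5 = -10 - 5 = -15)
S(C, N) = 19 (S(C, N) = 4 - 1*(-15) = 4 + 15 = 19)
p(u, n) = 1 + 19*u
(42 + p(-3, -10))² = (42 + (1 + 19*(-3)))² = (42 + (1 - 57))² = (42 - 56)² = (-14)² = 196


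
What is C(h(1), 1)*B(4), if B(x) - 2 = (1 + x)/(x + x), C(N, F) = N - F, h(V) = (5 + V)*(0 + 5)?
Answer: 609/8 ≈ 76.125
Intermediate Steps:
h(V) = 25 + 5*V (h(V) = (5 + V)*5 = 25 + 5*V)
B(x) = 2 + (1 + x)/(2*x) (B(x) = 2 + (1 + x)/(x + x) = 2 + (1 + x)/((2*x)) = 2 + (1 + x)*(1/(2*x)) = 2 + (1 + x)/(2*x))
C(h(1), 1)*B(4) = ((25 + 5*1) - 1*1)*((½)*(1 + 5*4)/4) = ((25 + 5) - 1)*((½)*(¼)*(1 + 20)) = (30 - 1)*((½)*(¼)*21) = 29*(21/8) = 609/8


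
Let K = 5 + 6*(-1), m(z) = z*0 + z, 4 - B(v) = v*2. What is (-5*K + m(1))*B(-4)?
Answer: 72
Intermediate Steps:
B(v) = 4 - 2*v (B(v) = 4 - v*2 = 4 - 2*v)
m(z) = z (m(z) = 0 + z = z)
K = -1 (K = 5 - 6 = -1)
(-5*K + m(1))*B(-4) = (-5*(-1) + 1)*(4 - 2*(-4)) = (5 + 1)*(4 + 8) = 6*12 = 72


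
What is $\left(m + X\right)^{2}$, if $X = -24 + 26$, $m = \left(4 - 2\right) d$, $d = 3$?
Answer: $64$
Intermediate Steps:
$m = 6$ ($m = \left(4 - 2\right) 3 = 2 \cdot 3 = 6$)
$X = 2$
$\left(m + X\right)^{2} = \left(6 + 2\right)^{2} = 8^{2} = 64$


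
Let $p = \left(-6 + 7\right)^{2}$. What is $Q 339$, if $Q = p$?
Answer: $339$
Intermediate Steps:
$p = 1$ ($p = 1^{2} = 1$)
$Q = 1$
$Q 339 = 1 \cdot 339 = 339$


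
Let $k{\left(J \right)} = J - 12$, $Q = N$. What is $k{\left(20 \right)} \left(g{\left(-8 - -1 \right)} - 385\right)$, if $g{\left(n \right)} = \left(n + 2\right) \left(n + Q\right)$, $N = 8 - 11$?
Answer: $-2680$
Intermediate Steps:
$N = -3$
$Q = -3$
$g{\left(n \right)} = \left(-3 + n\right) \left(2 + n\right)$ ($g{\left(n \right)} = \left(n + 2\right) \left(n - 3\right) = \left(2 + n\right) \left(-3 + n\right) = \left(-3 + n\right) \left(2 + n\right)$)
$k{\left(J \right)} = -12 + J$ ($k{\left(J \right)} = J - 12 = -12 + J$)
$k{\left(20 \right)} \left(g{\left(-8 - -1 \right)} - 385\right) = \left(-12 + 20\right) \left(\left(-6 + \left(-8 - -1\right)^{2} - \left(-8 - -1\right)\right) - 385\right) = 8 \left(\left(-6 + \left(-8 + 1\right)^{2} - \left(-8 + 1\right)\right) - 385\right) = 8 \left(\left(-6 + \left(-7\right)^{2} - -7\right) - 385\right) = 8 \left(\left(-6 + 49 + 7\right) - 385\right) = 8 \left(50 - 385\right) = 8 \left(-335\right) = -2680$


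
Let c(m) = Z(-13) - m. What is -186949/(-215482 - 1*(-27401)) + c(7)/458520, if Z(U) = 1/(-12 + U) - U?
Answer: 2143024411069/2155972503000 ≈ 0.99399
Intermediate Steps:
c(m) = 324/25 - m (c(m) = (1 - 1*(-13)**2 + 12*(-13))/(-12 - 13) - m = (1 - 1*169 - 156)/(-25) - m = -(1 - 169 - 156)/25 - m = -1/25*(-324) - m = 324/25 - m)
-186949/(-215482 - 1*(-27401)) + c(7)/458520 = -186949/(-215482 - 1*(-27401)) + (324/25 - 1*7)/458520 = -186949/(-215482 + 27401) + (324/25 - 7)*(1/458520) = -186949/(-188081) + (149/25)*(1/458520) = -186949*(-1/188081) + 149/11463000 = 186949/188081 + 149/11463000 = 2143024411069/2155972503000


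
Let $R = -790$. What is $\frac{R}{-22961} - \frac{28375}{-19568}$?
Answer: $\frac{666977095}{449300848} \approx 1.4845$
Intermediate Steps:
$\frac{R}{-22961} - \frac{28375}{-19568} = - \frac{790}{-22961} - \frac{28375}{-19568} = \left(-790\right) \left(- \frac{1}{22961}\right) - - \frac{28375}{19568} = \frac{790}{22961} + \frac{28375}{19568} = \frac{666977095}{449300848}$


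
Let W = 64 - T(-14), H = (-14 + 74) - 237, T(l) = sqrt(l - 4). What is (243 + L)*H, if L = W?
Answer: -54339 + 531*I*sqrt(2) ≈ -54339.0 + 750.95*I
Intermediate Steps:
T(l) = sqrt(-4 + l)
H = -177 (H = 60 - 237 = -177)
W = 64 - 3*I*sqrt(2) (W = 64 - sqrt(-4 - 14) = 64 - sqrt(-18) = 64 - 3*I*sqrt(2) ≈ 64.0 - 4.2426*I)
L = 64 - 3*I*sqrt(2) ≈ 64.0 - 4.2426*I
(243 + L)*H = (243 + (64 - 3*I*sqrt(2)))*(-177) = (307 - 3*I*sqrt(2))*(-177) = -54339 + 531*I*sqrt(2)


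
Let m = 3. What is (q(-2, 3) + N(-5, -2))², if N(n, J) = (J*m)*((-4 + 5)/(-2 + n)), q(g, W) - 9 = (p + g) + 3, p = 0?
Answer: 5776/49 ≈ 117.88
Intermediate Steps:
q(g, W) = 12 + g (q(g, W) = 9 + ((0 + g) + 3) = 9 + (g + 3) = 9 + (3 + g) = 12 + g)
N(n, J) = 3*J/(-2 + n) (N(n, J) = (J*3)*((-4 + 5)/(-2 + n)) = (3*J)*(1/(-2 + n)) = (3*J)/(-2 + n) = 3*J/(-2 + n))
(q(-2, 3) + N(-5, -2))² = ((12 - 2) + 3*(-2)/(-2 - 5))² = (10 + 3*(-2)/(-7))² = (10 + 3*(-2)*(-⅐))² = (10 + 6/7)² = (76/7)² = 5776/49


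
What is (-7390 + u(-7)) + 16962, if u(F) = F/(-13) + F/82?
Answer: 10204235/1066 ≈ 9572.5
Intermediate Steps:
u(F) = -69*F/1066 (u(F) = F*(-1/13) + F*(1/82) = -F/13 + F/82 = -69*F/1066)
(-7390 + u(-7)) + 16962 = (-7390 - 69/1066*(-7)) + 16962 = (-7390 + 483/1066) + 16962 = -7877257/1066 + 16962 = 10204235/1066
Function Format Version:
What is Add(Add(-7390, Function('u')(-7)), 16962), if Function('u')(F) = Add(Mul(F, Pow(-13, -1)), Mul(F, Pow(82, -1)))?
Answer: Rational(10204235, 1066) ≈ 9572.5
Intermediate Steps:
Function('u')(F) = Mul(Rational(-69, 1066), F) (Function('u')(F) = Add(Mul(F, Rational(-1, 13)), Mul(F, Rational(1, 82))) = Add(Mul(Rational(-1, 13), F), Mul(Rational(1, 82), F)) = Mul(Rational(-69, 1066), F))
Add(Add(-7390, Function('u')(-7)), 16962) = Add(Add(-7390, Mul(Rational(-69, 1066), -7)), 16962) = Add(Add(-7390, Rational(483, 1066)), 16962) = Add(Rational(-7877257, 1066), 16962) = Rational(10204235, 1066)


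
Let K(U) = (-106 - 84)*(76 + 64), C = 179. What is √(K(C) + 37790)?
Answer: √11190 ≈ 105.78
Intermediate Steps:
K(U) = -26600 (K(U) = -190*140 = -26600)
√(K(C) + 37790) = √(-26600 + 37790) = √11190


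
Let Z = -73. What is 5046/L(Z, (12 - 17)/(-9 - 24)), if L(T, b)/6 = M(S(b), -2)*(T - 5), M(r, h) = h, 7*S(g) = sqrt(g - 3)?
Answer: 841/156 ≈ 5.3910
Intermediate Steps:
S(g) = sqrt(-3 + g)/7 (S(g) = sqrt(g - 3)/7 = sqrt(-3 + g)/7)
L(T, b) = 60 - 12*T (L(T, b) = 6*(-2*(T - 5)) = 6*(-2*(-5 + T)) = 6*(10 - 2*T) = 60 - 12*T)
5046/L(Z, (12 - 17)/(-9 - 24)) = 5046/(60 - 12*(-73)) = 5046/(60 + 876) = 5046/936 = 5046*(1/936) = 841/156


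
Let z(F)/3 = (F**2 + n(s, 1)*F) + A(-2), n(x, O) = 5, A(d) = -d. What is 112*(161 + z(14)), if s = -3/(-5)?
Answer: 108080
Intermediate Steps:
s = 3/5 (s = -3*(-1/5) = 3/5 ≈ 0.60000)
z(F) = 6 + 3*F**2 + 15*F (z(F) = 3*((F**2 + 5*F) - 1*(-2)) = 3*((F**2 + 5*F) + 2) = 3*(2 + F**2 + 5*F) = 6 + 3*F**2 + 15*F)
112*(161 + z(14)) = 112*(161 + (6 + 3*14**2 + 15*14)) = 112*(161 + (6 + 3*196 + 210)) = 112*(161 + (6 + 588 + 210)) = 112*(161 + 804) = 112*965 = 108080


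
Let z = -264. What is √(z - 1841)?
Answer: I*√2105 ≈ 45.88*I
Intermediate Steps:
√(z - 1841) = √(-264 - 1841) = √(-2105) = I*√2105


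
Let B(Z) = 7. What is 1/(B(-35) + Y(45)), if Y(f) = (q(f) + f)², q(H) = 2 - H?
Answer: 1/11 ≈ 0.090909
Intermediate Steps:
Y(f) = 4 (Y(f) = ((2 - f) + f)² = 2² = 4)
1/(B(-35) + Y(45)) = 1/(7 + 4) = 1/11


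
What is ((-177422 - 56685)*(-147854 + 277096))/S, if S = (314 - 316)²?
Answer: -15128228447/2 ≈ -7.5641e+9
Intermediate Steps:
S = 4 (S = (-2)² = 4)
((-177422 - 56685)*(-147854 + 277096))/S = ((-177422 - 56685)*(-147854 + 277096))/4 = -234107*129242*(¼) = -30256456894*¼ = -15128228447/2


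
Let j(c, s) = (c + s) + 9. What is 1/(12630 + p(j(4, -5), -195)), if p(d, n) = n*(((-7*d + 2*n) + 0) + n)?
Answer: 1/137625 ≈ 7.2661e-6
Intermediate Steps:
j(c, s) = 9 + c + s
p(d, n) = n*(-7*d + 3*n) (p(d, n) = n*((-7*d + 2*n) + n) = n*(-7*d + 3*n))
1/(12630 + p(j(4, -5), -195)) = 1/(12630 - 195*(-7*(9 + 4 - 5) + 3*(-195))) = 1/(12630 - 195*(-7*8 - 585)) = 1/(12630 - 195*(-56 - 585)) = 1/(12630 - 195*(-641)) = 1/(12630 + 124995) = 1/137625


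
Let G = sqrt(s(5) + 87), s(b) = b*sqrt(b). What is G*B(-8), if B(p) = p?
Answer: -8*sqrt(87 + 5*sqrt(5)) ≈ -79.269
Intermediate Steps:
s(b) = b**(3/2)
G = sqrt(87 + 5*sqrt(5)) (G = sqrt(5**(3/2) + 87) = sqrt(5*sqrt(5) + 87) = sqrt(87 + 5*sqrt(5)) ≈ 9.9086)
G*B(-8) = sqrt(87 + 5*sqrt(5))*(-8) = -8*sqrt(87 + 5*sqrt(5))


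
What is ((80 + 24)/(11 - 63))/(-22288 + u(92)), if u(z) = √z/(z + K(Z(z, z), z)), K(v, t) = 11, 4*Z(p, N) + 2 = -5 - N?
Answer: 118226696/1317518300201 + 103*√23/1317518300201 ≈ 8.9735e-5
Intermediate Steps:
Z(p, N) = -7/4 - N/4 (Z(p, N) = -½ + (-5 - N)/4 = -½ + (-5/4 - N/4) = -7/4 - N/4)
u(z) = √z/(11 + z) (u(z) = √z/(z + 11) = √z/(11 + z))
((80 + 24)/(11 - 63))/(-22288 + u(92)) = ((80 + 24)/(11 - 63))/(-22288 + √92/(11 + 92)) = (104/(-52))/(-22288 + (2*√23)/103) = (104*(-1/52))/(-22288 + (2*√23)*(1/103)) = -2/(-22288 + 2*√23/103)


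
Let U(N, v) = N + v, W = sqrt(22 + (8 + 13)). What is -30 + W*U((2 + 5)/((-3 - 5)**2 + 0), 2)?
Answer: -30 + 135*sqrt(43)/64 ≈ -16.168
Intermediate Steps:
W = sqrt(43) (W = sqrt(22 + 21) = sqrt(43) ≈ 6.5574)
-30 + W*U((2 + 5)/((-3 - 5)**2 + 0), 2) = -30 + sqrt(43)*((2 + 5)/((-3 - 5)**2 + 0) + 2) = -30 + sqrt(43)*(7/((-8)**2 + 0) + 2) = -30 + sqrt(43)*(7/(64 + 0) + 2) = -30 + sqrt(43)*(7/64 + 2) = -30 + sqrt(43)*(135/64) = -30 + 135*sqrt(43)/64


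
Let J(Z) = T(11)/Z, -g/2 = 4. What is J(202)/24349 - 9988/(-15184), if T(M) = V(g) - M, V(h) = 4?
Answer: 472363959/718100708 ≈ 0.65780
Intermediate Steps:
g = -8 (g = -2*4 = -8)
T(M) = 4 - M
J(Z) = -7/Z (J(Z) = (4 - 1*11)/Z = (4 - 11)/Z = -7/Z)
J(202)/24349 - 9988/(-15184) = -7/202/24349 - 9988/(-15184) = -7*1/202*(1/24349) - 9988*(-1/15184) = -7/202*1/24349 + 2497/3796 = -7/4918498 + 2497/3796 = 472363959/718100708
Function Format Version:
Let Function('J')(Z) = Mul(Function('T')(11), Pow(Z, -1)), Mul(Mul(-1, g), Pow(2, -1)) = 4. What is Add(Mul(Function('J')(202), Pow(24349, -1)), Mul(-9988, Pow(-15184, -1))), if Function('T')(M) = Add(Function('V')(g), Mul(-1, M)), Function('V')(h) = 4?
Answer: Rational(472363959, 718100708) ≈ 0.65780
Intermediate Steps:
g = -8 (g = Mul(-2, 4) = -8)
Function('T')(M) = Add(4, Mul(-1, M))
Function('J')(Z) = Mul(-7, Pow(Z, -1)) (Function('J')(Z) = Mul(Add(4, Mul(-1, 11)), Pow(Z, -1)) = Mul(Add(4, -11), Pow(Z, -1)) = Mul(-7, Pow(Z, -1)))
Add(Mul(Function('J')(202), Pow(24349, -1)), Mul(-9988, Pow(-15184, -1))) = Add(Mul(Mul(-7, Pow(202, -1)), Pow(24349, -1)), Mul(-9988, Pow(-15184, -1))) = Add(Mul(Mul(-7, Rational(1, 202)), Rational(1, 24349)), Mul(-9988, Rational(-1, 15184))) = Add(Mul(Rational(-7, 202), Rational(1, 24349)), Rational(2497, 3796)) = Add(Rational(-7, 4918498), Rational(2497, 3796)) = Rational(472363959, 718100708)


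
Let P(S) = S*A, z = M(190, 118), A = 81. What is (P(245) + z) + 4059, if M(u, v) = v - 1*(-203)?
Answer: 24225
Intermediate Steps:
M(u, v) = 203 + v (M(u, v) = v + 203 = 203 + v)
z = 321 (z = 203 + 118 = 321)
P(S) = 81*S (P(S) = S*81 = 81*S)
(P(245) + z) + 4059 = (81*245 + 321) + 4059 = (19845 + 321) + 4059 = 20166 + 4059 = 24225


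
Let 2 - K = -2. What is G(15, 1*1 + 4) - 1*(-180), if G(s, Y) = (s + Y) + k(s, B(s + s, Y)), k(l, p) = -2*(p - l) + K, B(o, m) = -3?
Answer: 240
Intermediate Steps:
K = 4 (K = 2 - 1*(-2) = 2 + 2 = 4)
k(l, p) = 4 - 2*p + 2*l (k(l, p) = -2*(p - l) + 4 = (-2*p + 2*l) + 4 = 4 - 2*p + 2*l)
G(s, Y) = 10 + Y + 3*s (G(s, Y) = (s + Y) + (4 - 2*(-3) + 2*s) = (Y + s) + (4 + 6 + 2*s) = (Y + s) + (10 + 2*s) = 10 + Y + 3*s)
G(15, 1*1 + 4) - 1*(-180) = (10 + (1*1 + 4) + 3*15) - 1*(-180) = (10 + (1 + 4) + 45) + 180 = (10 + 5 + 45) + 180 = 60 + 180 = 240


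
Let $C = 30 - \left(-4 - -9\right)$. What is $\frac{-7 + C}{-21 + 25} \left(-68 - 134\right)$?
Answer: $-909$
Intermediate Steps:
$C = 25$ ($C = 30 - \left(-4 + 9\right) = 30 - 5 = 25$)
$\frac{-7 + C}{-21 + 25} \left(-68 - 134\right) = \frac{-7 + 25}{-21 + 25} \left(-68 - 134\right) = \frac{18}{4} \left(-202\right) = 18 \cdot \frac{1}{4} \left(-202\right) = \frac{9}{2} \left(-202\right) = -909$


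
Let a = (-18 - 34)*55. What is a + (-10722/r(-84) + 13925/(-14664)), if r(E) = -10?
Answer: -131151121/73320 ≈ -1788.8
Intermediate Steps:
a = -2860 (a = -52*55 = -2860)
a + (-10722/r(-84) + 13925/(-14664)) = -2860 + (-10722/(-10) + 13925/(-14664)) = -2860 + (-10722*(-⅒) + 13925*(-1/14664)) = -2860 + (5361/5 - 13925/14664) = -2860 + 78544079/73320 = -131151121/73320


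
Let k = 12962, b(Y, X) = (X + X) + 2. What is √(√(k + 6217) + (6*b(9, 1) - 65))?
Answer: √(-41 + 3*√2131) ≈ 9.8736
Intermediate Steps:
b(Y, X) = 2 + 2*X (b(Y, X) = 2*X + 2 = 2 + 2*X)
√(√(k + 6217) + (6*b(9, 1) - 65)) = √(√(12962 + 6217) + (6*(2 + 2*1) - 65)) = √(√19179 + (6*(2 + 2) - 65)) = √(3*√2131 + (6*4 - 65)) = √(3*√2131 + (24 - 65)) = √(3*√2131 - 41) = √(-41 + 3*√2131)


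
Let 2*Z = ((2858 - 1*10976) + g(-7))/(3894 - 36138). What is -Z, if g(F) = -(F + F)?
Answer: -1013/8061 ≈ -0.12567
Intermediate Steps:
g(F) = -2*F
Z = 1013/8061 (Z = (((2858 - 1*10976) - 2*(-7))/(3894 - 36138))/2 = (((2858 - 10976) + 14)/(-32244))/2 = ((-8118 + 14)*(-1/32244))/2 = (-8104*(-1/32244))/2 = (½)*(2026/8061) = 1013/8061 ≈ 0.12567)
-Z = -1*1013/8061 = -1013/8061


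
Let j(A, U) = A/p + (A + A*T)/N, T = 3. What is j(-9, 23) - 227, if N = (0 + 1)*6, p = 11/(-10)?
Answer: -2473/11 ≈ -224.82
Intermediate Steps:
p = -11/10 (p = 11*(-⅒) = -11/10 ≈ -1.1000)
N = 6 (N = 1*6 = 6)
j(A, U) = -8*A/33 (j(A, U) = A/(-11/10) + (A + A*3)/6 = A*(-10/11) + (A + 3*A)*(⅙) = -10*A/11 + (4*A)*(⅙) = -10*A/11 + 2*A/3 = -8*A/33)
j(-9, 23) - 227 = -8/33*(-9) - 227 = 24/11 - 227 = -2473/11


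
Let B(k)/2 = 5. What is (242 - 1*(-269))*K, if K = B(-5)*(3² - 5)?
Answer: 20440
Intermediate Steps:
B(k) = 10 (B(k) = 2*5 = 10)
K = 40 (K = 10*(3² - 5) = 10*(9 - 5) = 10*4 = 40)
(242 - 1*(-269))*K = (242 - 1*(-269))*40 = (242 + 269)*40 = 511*40 = 20440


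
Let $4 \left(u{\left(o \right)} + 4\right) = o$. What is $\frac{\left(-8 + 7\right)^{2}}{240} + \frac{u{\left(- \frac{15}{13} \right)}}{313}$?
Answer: $- \frac{9311}{976560} \approx -0.0095345$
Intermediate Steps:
$u{\left(o \right)} = -4 + \frac{o}{4}$
$\frac{\left(-8 + 7\right)^{2}}{240} + \frac{u{\left(- \frac{15}{13} \right)}}{313} = \frac{\left(-8 + 7\right)^{2}}{240} + \frac{-4 + \frac{\left(-15\right) \frac{1}{13}}{4}}{313} = \left(-1\right)^{2} \cdot \frac{1}{240} + \left(-4 + \frac{\left(-15\right) \frac{1}{13}}{4}\right) \frac{1}{313} = 1 \cdot \frac{1}{240} + \left(-4 + \frac{1}{4} \left(- \frac{15}{13}\right)\right) \frac{1}{313} = \frac{1}{240} + \left(-4 - \frac{15}{52}\right) \frac{1}{313} = \frac{1}{240} - \frac{223}{16276} = - \frac{9311}{976560}$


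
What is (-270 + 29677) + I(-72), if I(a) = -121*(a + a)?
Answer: 46831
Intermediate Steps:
I(a) = -242*a
(-270 + 29677) + I(-72) = (-270 + 29677) - 242*(-72) = 29407 + 17424 = 46831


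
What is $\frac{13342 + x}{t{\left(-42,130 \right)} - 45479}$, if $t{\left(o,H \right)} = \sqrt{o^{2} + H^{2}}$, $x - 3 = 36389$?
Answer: $- \frac{753950862}{689440259} - \frac{33156 \sqrt{4666}}{689440259} \approx -1.0969$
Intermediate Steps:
$x = 36392$ ($x = 3 + 36389 = 36392$)
$t{\left(o,H \right)} = \sqrt{H^{2} + o^{2}}$
$\frac{13342 + x}{t{\left(-42,130 \right)} - 45479} = \frac{13342 + 36392}{\sqrt{130^{2} + \left(-42\right)^{2}} - 45479} = \frac{49734}{\sqrt{16900 + 1764} - 45479} = \frac{49734}{\sqrt{18664} - 45479} = \frac{49734}{2 \sqrt{4666} - 45479} = \frac{49734}{-45479 + 2 \sqrt{4666}}$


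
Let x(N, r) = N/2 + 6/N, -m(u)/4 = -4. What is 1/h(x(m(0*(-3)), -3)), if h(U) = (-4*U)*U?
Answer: -16/4489 ≈ -0.0035643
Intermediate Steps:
m(u) = 16 (m(u) = -4*(-4) = 16)
x(N, r) = N/2 + 6/N (x(N, r) = N*(1/2) + 6/N = N/2 + 6/N)
h(U) = -4*U**2
1/h(x(m(0*(-3)), -3)) = 1/(-4*((1/2)*16 + 6/16)**2) = 1/(-4*(8 + 6*(1/16))**2) = 1/(-4*(8 + 3/8)**2) = 1/(-4*(67/8)**2) = 1/(-4*4489/64) = 1/(-4489/16) = -16/4489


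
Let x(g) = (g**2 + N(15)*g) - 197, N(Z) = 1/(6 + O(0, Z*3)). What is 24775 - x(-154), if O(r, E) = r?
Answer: 3845/3 ≈ 1281.7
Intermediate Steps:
N(Z) = 1/6 (N(Z) = 1/(6 + 0) = 1/6)
x(g) = -197 + g**2 + g/6 (x(g) = (g**2 + g/6) - 197 = -197 + g**2 + g/6)
24775 - x(-154) = 24775 - (-197 + (-154)**2 + (1/6)*(-154)) = 24775 - (-197 + 23716 - 77/3) = 24775 - 1*70480/3 = 24775 - 70480/3 = 3845/3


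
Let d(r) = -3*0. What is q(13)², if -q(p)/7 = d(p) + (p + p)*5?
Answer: 828100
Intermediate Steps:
d(r) = 0
q(p) = -70*p (q(p) = -7*(0 + (p + p)*5) = -7*(0 + (2*p)*5) = -7*(0 + 10*p) = -70*p)
q(13)² = (-70*13)² = (-910)² = 828100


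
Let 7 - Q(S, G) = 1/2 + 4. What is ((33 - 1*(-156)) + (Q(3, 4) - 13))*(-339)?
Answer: -121023/2 ≈ -60512.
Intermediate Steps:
Q(S, G) = 5/2 (Q(S, G) = 7 - (1/2 + 4) = 7 - (½ + 4) = 7 - 1*9/2 = 7 - 9/2 = 5/2)
((33 - 1*(-156)) + (Q(3, 4) - 13))*(-339) = ((33 - 1*(-156)) + (5/2 - 13))*(-339) = ((33 + 156) - 21/2)*(-339) = (189 - 21/2)*(-339) = (357/2)*(-339) = -121023/2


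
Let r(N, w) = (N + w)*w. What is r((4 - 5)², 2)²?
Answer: 36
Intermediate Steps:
r(N, w) = w*(N + w)
r((4 - 5)², 2)² = (2*((4 - 5)² + 2))² = (2*((-1)² + 2))² = (2*(1 + 2))² = (2*3)² = 6² = 36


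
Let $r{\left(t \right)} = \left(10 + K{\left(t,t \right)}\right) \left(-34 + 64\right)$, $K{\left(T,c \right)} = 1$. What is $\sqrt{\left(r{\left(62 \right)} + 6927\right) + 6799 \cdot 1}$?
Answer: $2 \sqrt{3514} \approx 118.56$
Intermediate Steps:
$r{\left(t \right)} = 330$ ($r{\left(t \right)} = \left(10 + 1\right) \left(-34 + 64\right) = 11 \cdot 30 = 330$)
$\sqrt{\left(r{\left(62 \right)} + 6927\right) + 6799 \cdot 1} = \sqrt{\left(330 + 6927\right) + 6799 \cdot 1} = \sqrt{7257 + 6799} = \sqrt{14056} = 2 \sqrt{3514}$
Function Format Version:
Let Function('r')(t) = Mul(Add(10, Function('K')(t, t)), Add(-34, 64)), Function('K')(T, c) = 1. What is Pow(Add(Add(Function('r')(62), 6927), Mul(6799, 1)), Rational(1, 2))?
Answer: Mul(2, Pow(3514, Rational(1, 2))) ≈ 118.56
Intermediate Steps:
Function('r')(t) = 330 (Function('r')(t) = Mul(Add(10, 1), Add(-34, 64)) = Mul(11, 30) = 330)
Pow(Add(Add(Function('r')(62), 6927), Mul(6799, 1)), Rational(1, 2)) = Pow(Add(Add(330, 6927), Mul(6799, 1)), Rational(1, 2)) = Pow(Add(7257, 6799), Rational(1, 2)) = Pow(14056, Rational(1, 2)) = Mul(2, Pow(3514, Rational(1, 2)))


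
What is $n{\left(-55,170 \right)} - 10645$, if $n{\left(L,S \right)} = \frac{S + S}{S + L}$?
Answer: $- \frac{244767}{23} \approx -10642.0$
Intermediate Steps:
$n{\left(L,S \right)} = \frac{2 S}{L + S}$
$n{\left(-55,170 \right)} - 10645 = 2 \cdot 170 \frac{1}{-55 + 170} - 10645 = 2 \cdot 170 \cdot \frac{1}{115} - 10645 = \frac{68}{23} - 10645 = - \frac{244767}{23}$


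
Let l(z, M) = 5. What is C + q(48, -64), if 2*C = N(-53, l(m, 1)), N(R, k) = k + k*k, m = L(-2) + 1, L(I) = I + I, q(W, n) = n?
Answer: -49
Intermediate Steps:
L(I) = 2*I
m = -3 (m = 2*(-2) + 1 = -4 + 1 = -3)
N(R, k) = k + k²
C = 15 (C = (5*(1 + 5))/2 = (5*6)/2 = (½)*30 = 15)
C + q(48, -64) = 15 - 64 = -49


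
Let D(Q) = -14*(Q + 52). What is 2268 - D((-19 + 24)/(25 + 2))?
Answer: 80962/27 ≈ 2998.6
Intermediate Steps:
D(Q) = -728 - 14*Q (D(Q) = -14*(52 + Q) = -728 - 14*Q)
2268 - D((-19 + 24)/(25 + 2)) = 2268 - (-728 - 14*(-19 + 24)/(25 + 2)) = 2268 - (-728 - 70/27) = 2268 - 1*(-19726/27) = 2268 + 19726/27 = 80962/27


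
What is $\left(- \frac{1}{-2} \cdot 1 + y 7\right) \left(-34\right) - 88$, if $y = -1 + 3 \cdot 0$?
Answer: $133$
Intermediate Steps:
$y = -1$ ($y = -1 + 0 = -1$)
$\left(- \frac{1}{-2} \cdot 1 + y 7\right) \left(-34\right) - 88 = \left(- \frac{1}{-2} \cdot 1 - 7\right) \left(-34\right) - 88 = \left(\left(-1\right) \left(- \frac{1}{2}\right) 1 - 7\right) \left(-34\right) - 88 = \left(\frac{1}{2} \cdot 1 - 7\right) \left(-34\right) - 88 = \left(\frac{1}{2} - 7\right) \left(-34\right) - 88 = \left(- \frac{13}{2}\right) \left(-34\right) - 88 = 221 - 88 = 133$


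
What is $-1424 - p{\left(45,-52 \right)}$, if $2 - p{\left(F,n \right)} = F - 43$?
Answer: $-1424$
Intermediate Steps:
$p{\left(F,n \right)} = 45 - F$ ($p{\left(F,n \right)} = 2 - \left(F - 43\right) = 2 - \left(-43 + F\right) = 45 - F$)
$-1424 - p{\left(45,-52 \right)} = -1424 - \left(45 - 45\right) = -1424 - 0 = -1424 + 0 = -1424$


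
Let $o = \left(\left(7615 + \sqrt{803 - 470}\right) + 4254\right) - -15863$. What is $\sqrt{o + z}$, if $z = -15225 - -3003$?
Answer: $\sqrt{15510 + 3 \sqrt{37}} \approx 124.61$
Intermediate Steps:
$o = 27732 + 3 \sqrt{37}$ ($o = \left(\left(7615 + \sqrt{333}\right) + 4254\right) + 15863 = \left(\left(7615 + 3 \sqrt{37}\right) + 4254\right) + 15863 = \left(11869 + 3 \sqrt{37}\right) + 15863 = 27732 + 3 \sqrt{37} \approx 27750.0$)
$z = -12222$ ($z = -15225 + \left(-47 + 3050\right) = -15225 + 3003 = -12222$)
$\sqrt{o + z} = \sqrt{\left(27732 + 3 \sqrt{37}\right) - 12222} = \sqrt{15510 + 3 \sqrt{37}}$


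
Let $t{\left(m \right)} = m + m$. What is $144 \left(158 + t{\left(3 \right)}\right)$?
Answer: $23616$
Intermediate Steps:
$t{\left(m \right)} = 2 m$
$144 \left(158 + t{\left(3 \right)}\right) = 144 \left(158 + 2 \cdot 3\right) = 144 \left(158 + 6\right) = 144 \cdot 164 = 23616$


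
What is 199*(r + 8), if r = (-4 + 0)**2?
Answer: 4776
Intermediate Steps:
r = 16 (r = (-4)**2 = 16)
199*(r + 8) = 199*(16 + 8) = 199*24 = 4776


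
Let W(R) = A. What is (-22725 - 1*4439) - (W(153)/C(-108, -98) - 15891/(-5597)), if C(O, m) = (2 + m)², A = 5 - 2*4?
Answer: -467106192931/17193984 ≈ -27167.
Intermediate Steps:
A = -3 (A = 5 - 8 = -3)
W(R) = -3
(-22725 - 1*4439) - (W(153)/C(-108, -98) - 15891/(-5597)) = (-22725 - 1*4439) - (-3/(2 - 98)² - 15891/(-5597)) = (-22725 - 4439) - (-3/((-96)²) - 15891*(-1/5597)) = -27164 - (-3/9216 + 15891/5597) = -27164 - (-3*1/9216 + 15891/5597) = -27164 - (-1/3072 + 15891/5597) = -27164 - 1*48811555/17193984 = -27164 - 48811555/17193984 = -467106192931/17193984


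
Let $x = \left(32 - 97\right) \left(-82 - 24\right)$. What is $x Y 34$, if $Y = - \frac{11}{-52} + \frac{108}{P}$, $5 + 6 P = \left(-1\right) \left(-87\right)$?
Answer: $\frac{77931995}{41} \approx 1.9008 \cdot 10^{6}$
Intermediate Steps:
$P = \frac{41}{3}$ ($P = - \frac{5}{6} + \frac{\left(-1\right) \left(-87\right)}{6} = - \frac{5}{6} + \frac{1}{6} \cdot 87 = - \frac{5}{6} + \frac{29}{2} = \frac{41}{3} \approx 13.667$)
$x = 6890$ ($x = \left(-65\right) \left(-106\right) = 6890$)
$Y = \frac{17299}{2132}$ ($Y = - \frac{11}{-52} + \frac{108}{\frac{41}{3}} = \left(-11\right) \left(- \frac{1}{52}\right) + 108 \cdot \frac{3}{41} = \frac{11}{52} + \frac{324}{41} = \frac{17299}{2132} \approx 8.114$)
$x Y 34 = 6890 \cdot \frac{17299}{2132} \cdot 34 = \frac{4584235}{82} \cdot 34 = \frac{77931995}{41}$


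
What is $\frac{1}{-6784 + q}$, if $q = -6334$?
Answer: $- \frac{1}{13118} \approx -7.6231 \cdot 10^{-5}$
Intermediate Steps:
$\frac{1}{-6784 + q} = \frac{1}{-6784 - 6334} = \frac{1}{-13118} = - \frac{1}{13118}$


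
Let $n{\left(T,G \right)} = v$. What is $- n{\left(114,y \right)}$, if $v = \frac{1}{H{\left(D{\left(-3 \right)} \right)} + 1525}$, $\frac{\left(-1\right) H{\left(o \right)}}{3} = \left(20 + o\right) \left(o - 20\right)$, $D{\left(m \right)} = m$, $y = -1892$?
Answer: $- \frac{1}{2698} \approx -0.00037064$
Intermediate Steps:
$H{\left(o \right)} = - 3 \left(-20 + o\right) \left(20 + o\right)$ ($H{\left(o \right)} = - 3 \left(20 + o\right) \left(o - 20\right) = - 3 \left(20 + o\right) \left(-20 + o\right) = - 3 \left(-20 + o\right) \left(20 + o\right)$)
$v = \frac{1}{2698}$ ($v = \frac{1}{\left(1200 - 3 \left(-3\right)^{2}\right) + 1525} = \frac{1}{\left(1200 - 27\right) + 1525} = \frac{1}{1173 + 1525} = \frac{1}{2698} \approx 0.00037064$)
$n{\left(T,G \right)} = \frac{1}{2698}$
$- n{\left(114,y \right)} = \left(-1\right) \frac{1}{2698} = - \frac{1}{2698}$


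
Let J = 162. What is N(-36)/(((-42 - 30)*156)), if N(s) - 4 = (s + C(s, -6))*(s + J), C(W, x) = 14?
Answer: 173/702 ≈ 0.24644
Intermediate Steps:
N(s) = 4 + (14 + s)*(162 + s) (N(s) = 4 + (s + 14)*(s + 162) = 4 + (14 + s)*(162 + s))
N(-36)/(((-42 - 30)*156)) = (2272 + (-36)² + 176*(-36))/(((-42 - 30)*156)) = (2272 + 1296 - 6336)/((-72*156)) = -2768/(-11232) = -2768*(-1/11232) = 173/702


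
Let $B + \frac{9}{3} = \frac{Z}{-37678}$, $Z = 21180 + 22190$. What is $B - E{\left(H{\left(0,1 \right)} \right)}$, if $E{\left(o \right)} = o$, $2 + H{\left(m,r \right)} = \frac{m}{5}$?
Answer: $- \frac{40524}{18839} \approx -2.1511$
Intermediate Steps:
$H{\left(m,r \right)} = -2 + \frac{m}{5}$
$Z = 43370$
$B = - \frac{78202}{18839}$ ($B = -3 + \frac{43370}{-37678} = -3 + 43370 \left(- \frac{1}{37678}\right) = -3 - \frac{21685}{18839} = - \frac{78202}{18839} \approx -4.1511$)
$B - E{\left(H{\left(0,1 \right)} \right)} = - \frac{78202}{18839} - \left(-2 + \frac{1}{5} \cdot 0\right) = - \frac{78202}{18839} - \left(-2 + 0\right) = - \frac{78202}{18839} - -2 = - \frac{78202}{18839} + 2 = - \frac{40524}{18839}$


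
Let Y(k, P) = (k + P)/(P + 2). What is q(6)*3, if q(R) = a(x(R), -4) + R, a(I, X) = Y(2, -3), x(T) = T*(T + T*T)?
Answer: 21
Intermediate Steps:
x(T) = T*(T + T**2)
Y(k, P) = (P + k)/(2 + P)
a(I, X) = 1 (a(I, X) = (-3 + 2)/(2 - 3) = -1/(-1) = -1*(-1) = 1)
q(R) = 1 + R
q(6)*3 = (1 + 6)*3 = 7*3 = 21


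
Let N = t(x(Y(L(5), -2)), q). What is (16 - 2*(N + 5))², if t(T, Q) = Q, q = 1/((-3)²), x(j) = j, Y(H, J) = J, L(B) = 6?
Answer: 2704/81 ≈ 33.383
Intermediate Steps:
q = ⅑ (q = 1/9 = ⅑ ≈ 0.11111)
N = ⅑ ≈ 0.11111
(16 - 2*(N + 5))² = (16 - 2*(⅑ + 5))² = (16 - 2*46/9)² = (16 - 1*92/9)² = (16 - 92/9)² = (52/9)² = 2704/81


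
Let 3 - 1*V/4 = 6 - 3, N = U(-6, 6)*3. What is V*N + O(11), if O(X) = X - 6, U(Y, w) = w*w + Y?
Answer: 5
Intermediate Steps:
U(Y, w) = Y + w² (U(Y, w) = w² + Y = Y + w²)
O(X) = -6 + X
N = 90 (N = (-6 + 6²)*3 = (-6 + 36)*3 = 30*3 = 90)
V = 0 (V = 12 - 4*(6 - 3) = 12 - 4*3 = 12 - 12 = 0)
V*N + O(11) = 0*90 + (-6 + 11) = 0 + 5 = 5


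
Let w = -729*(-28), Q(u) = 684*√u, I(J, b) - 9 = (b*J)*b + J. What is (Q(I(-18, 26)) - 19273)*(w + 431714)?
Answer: -8713824398 + 927762552*I*√1353 ≈ -8.7138e+9 + 3.4126e+10*I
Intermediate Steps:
I(J, b) = 9 + J + J*b² (I(J, b) = 9 + ((b*J)*b + J) = 9 + ((J*b)*b + J) = 9 + (J*b² + J) = 9 + (J + J*b²) = 9 + J + J*b²)
w = 20412
(Q(I(-18, 26)) - 19273)*(w + 431714) = (684*√(9 - 18 - 18*26²) - 19273)*(20412 + 431714) = (684*√(9 - 18 - 18*676) - 19273)*452126 = (684*√(9 - 18 - 12168) - 19273)*452126 = (684*√(-12177) - 19273)*452126 = (684*(3*I*√1353) - 19273)*452126 = (2052*I*√1353 - 19273)*452126 = (-19273 + 2052*I*√1353)*452126 = -8713824398 + 927762552*I*√1353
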